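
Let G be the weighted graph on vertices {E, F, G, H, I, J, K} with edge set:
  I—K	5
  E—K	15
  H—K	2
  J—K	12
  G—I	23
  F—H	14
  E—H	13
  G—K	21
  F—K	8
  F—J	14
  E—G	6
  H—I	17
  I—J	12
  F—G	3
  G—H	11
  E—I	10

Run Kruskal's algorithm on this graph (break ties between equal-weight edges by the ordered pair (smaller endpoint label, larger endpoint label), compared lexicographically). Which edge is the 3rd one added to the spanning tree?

Kruskal's algorithm — process edges by increasing weight (ties by edge label):
H—K (2): add — endpoints in different components.
F—G (3): add — endpoints in different components.
I—K (5): add — endpoints in different components.
E—G (6): add — endpoints in different components.
F—K (8): add — endpoints in different components.
E—I (10): skip — E and I already connected.
G—H (11): skip — G and H already connected.
I—J (12): add — endpoints in different components.
The 3rd edge added is I—K.

I-K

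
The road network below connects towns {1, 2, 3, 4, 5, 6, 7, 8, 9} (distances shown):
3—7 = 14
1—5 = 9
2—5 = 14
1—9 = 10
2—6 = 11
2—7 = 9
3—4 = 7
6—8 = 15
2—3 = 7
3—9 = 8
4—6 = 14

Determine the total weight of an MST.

Sort edges by weight, then run Kruskal:
2—3 (7): add — endpoints in different components.
3—4 (7): add — endpoints in different components.
3—9 (8): add — endpoints in different components.
1—5 (9): add — endpoints in different components.
2—7 (9): add — endpoints in different components.
1—9 (10): add — endpoints in different components.
2—6 (11): add — endpoints in different components.
2—5 (14): skip — 2 and 5 already connected.
3—7 (14): skip — 3 and 7 already connected.
4—6 (14): skip — 4 and 6 already connected.
6—8 (15): add — endpoints in different components.
MST edges: 2—3, 3—4, 3—9, 1—5, 2—7, 1—9, 2—6, 6—8; total weight 7+7+8+9+9+10+11+15 = 76.

76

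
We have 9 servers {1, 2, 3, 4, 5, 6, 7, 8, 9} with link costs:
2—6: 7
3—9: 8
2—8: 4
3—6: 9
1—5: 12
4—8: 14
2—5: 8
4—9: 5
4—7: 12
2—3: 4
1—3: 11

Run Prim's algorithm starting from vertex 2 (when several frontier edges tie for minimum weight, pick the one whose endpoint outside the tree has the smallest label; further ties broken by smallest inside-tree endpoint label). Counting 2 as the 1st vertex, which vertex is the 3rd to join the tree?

8

Grow the tree from 2 using Prim:
Step 1: frontier [2—3 4, 2—8 4, 2—6 7, 2—5 8] → take 2—3 (4); add 3.
Step 2: frontier [2—8 4, 2—6 7, 2—5 8, 3—9 8, 3—6 9, 1—3 11] → take 2—8 (4); add 8.
Step 3: frontier [2—6 7, 2—5 8, 3—9 8, 3—6 9, 1—3 11, 4—8 14] → take 2—6 (7); add 6.
Step 4: frontier [2—5 8, 3—9 8, 1—3 11, 4—8 14] → take 2—5 (8); add 5.
Step 5: frontier [3—9 8, 1—3 11, 1—5 12, 4—8 14] → take 3—9 (8); add 9.
Step 6: frontier [1—3 11, 1—5 12, 4—8 14, 4—9 5] → take 4—9 (5); add 4.
Step 7: frontier [1—3 11, 4—7 12, 1—5 12] → take 1—3 (11); add 1.
Step 8: frontier [4—7 12] → take 4—7 (12); add 7.
Vertex order: 2, 3, 8, 6, 5, 9, 4, 1, 7. The 3rd vertex is 8.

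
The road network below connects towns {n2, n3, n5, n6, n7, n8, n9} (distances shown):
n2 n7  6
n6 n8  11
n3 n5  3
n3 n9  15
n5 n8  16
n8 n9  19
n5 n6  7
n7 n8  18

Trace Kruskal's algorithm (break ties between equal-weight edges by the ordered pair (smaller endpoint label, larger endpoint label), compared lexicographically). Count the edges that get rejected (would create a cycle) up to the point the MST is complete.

Kruskal: consider edges lightest-first.
n3 n5 (3): add — endpoints in different components.
n2 n7 (6): add — endpoints in different components.
n5 n6 (7): add — endpoints in different components.
n6 n8 (11): add — endpoints in different components.
n3 n9 (15): add — endpoints in different components.
n5 n8 (16): skip — n5 and n8 already connected.
n7 n8 (18): add — endpoints in different components.
Edges rejected before the tree was complete: 1.

1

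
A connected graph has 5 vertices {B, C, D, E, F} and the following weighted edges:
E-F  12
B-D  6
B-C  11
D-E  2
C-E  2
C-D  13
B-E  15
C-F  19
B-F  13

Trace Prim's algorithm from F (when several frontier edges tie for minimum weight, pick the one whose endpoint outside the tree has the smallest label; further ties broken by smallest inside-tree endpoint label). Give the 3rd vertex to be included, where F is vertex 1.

C

Grow the tree from F using Prim:
Step 1: cheapest edge leaving the tree is E-F (12); add E.
Step 2: cheapest edge leaving the tree is C-E (2); add C.
Step 3: cheapest edge leaving the tree is D-E (2); add D.
Step 4: cheapest edge leaving the tree is B-D (6); add B.
Vertex order: F, E, C, D, B. The 3rd vertex is C.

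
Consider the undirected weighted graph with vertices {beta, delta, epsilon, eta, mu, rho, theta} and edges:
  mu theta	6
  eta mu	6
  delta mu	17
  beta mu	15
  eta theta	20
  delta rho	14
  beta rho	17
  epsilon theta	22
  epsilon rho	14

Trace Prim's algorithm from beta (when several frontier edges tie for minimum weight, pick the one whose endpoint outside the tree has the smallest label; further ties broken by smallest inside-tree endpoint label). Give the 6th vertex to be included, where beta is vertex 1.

rho

Prim's algorithm from beta:
Step 1: cheapest edge leaving the tree is beta mu (15); add mu.
Step 2: cheapest edge leaving the tree is eta mu (6); add eta.
Step 3: cheapest edge leaving the tree is mu theta (6); add theta.
Step 4: cheapest edge leaving the tree is delta mu (17); add delta.
Step 5: cheapest edge leaving the tree is delta rho (14); add rho.
Step 6: cheapest edge leaving the tree is epsilon rho (14); add epsilon.
Vertex order: beta, mu, eta, theta, delta, rho, epsilon. The 6th vertex is rho.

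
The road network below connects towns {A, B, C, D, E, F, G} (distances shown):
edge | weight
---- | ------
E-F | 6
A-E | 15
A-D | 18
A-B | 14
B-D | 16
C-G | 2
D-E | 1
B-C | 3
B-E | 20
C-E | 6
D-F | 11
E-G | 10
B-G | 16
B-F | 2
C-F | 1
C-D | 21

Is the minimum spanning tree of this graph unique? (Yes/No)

Sort edges by weight, then run Kruskal:
C-F (1): add — endpoints in different components.
D-E (1): add — endpoints in different components.
B-F (2): add — endpoints in different components.
C-G (2): add — endpoints in different components.
B-C (3): skip — B and C already connected.
C-E (6): add — endpoints in different components.
E-F (6): skip — E and F already connected.
E-G (10): skip — E and G already connected.
D-F (11): skip — D and F already connected.
A-B (14): add — endpoints in different components.
Non-tree edge E-F has weight 6, equal to the heaviest edge on its tree cycle — swapping gives another MST of the same weight. Not unique.

No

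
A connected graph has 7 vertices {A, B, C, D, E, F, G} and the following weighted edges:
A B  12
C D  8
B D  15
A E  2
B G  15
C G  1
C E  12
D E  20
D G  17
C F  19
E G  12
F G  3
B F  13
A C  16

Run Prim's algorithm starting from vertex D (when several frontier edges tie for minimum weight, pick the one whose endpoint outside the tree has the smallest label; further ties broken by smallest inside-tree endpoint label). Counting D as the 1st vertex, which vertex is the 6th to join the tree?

A

Prim's algorithm from D:
Step 1: cheapest edge leaving the tree is C D (8); add C.
Step 2: cheapest edge leaving the tree is C G (1); add G.
Step 3: cheapest edge leaving the tree is F G (3); add F.
Step 4: cheapest edge leaving the tree is C E (12); add E.
Step 5: cheapest edge leaving the tree is A E (2); add A.
Step 6: cheapest edge leaving the tree is A B (12); add B.
Vertex order: D, C, G, F, E, A, B. The 6th vertex is A.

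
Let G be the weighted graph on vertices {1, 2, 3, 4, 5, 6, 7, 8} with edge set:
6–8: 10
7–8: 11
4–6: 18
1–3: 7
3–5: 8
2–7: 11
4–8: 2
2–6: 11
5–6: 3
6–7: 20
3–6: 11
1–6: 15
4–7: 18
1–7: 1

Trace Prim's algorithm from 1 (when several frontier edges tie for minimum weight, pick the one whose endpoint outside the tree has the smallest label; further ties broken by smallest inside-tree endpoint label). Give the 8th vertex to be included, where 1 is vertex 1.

Prim, starting at 1.
Step 1: frontier [1–7 1, 1–3 7, 1–6 15] → take 1–7 (1); add 7.
Step 2: frontier [1–3 7, 1–6 15, 2–7 11, 7–8 11, 4–7 18, 6–7 20] → take 1–3 (7); add 3.
Step 3: frontier [1–6 15, 3–5 8, 3–6 11, 2–7 11, 7–8 11, 4–7 18, 6–7 20] → take 3–5 (8); add 5.
Step 4: frontier [1–6 15, 3–6 11, 5–6 3, 2–7 11, 7–8 11, 4–7 18, 6–7 20] → take 5–6 (3); add 6.
Step 5: frontier [6–8 10, 2–6 11, 4–6 18, 2–7 11, 7–8 11, 4–7 18] → take 6–8 (10); add 8.
Step 6: frontier [2–6 11, 4–6 18, 2–7 11, 4–7 18, 4–8 2] → take 4–8 (2); add 4.
Step 7: frontier [2–6 11, 2–7 11] → take 2–6 (11); add 2.
Vertex order: 1, 7, 3, 5, 6, 8, 4, 2. The 8th vertex is 2.

2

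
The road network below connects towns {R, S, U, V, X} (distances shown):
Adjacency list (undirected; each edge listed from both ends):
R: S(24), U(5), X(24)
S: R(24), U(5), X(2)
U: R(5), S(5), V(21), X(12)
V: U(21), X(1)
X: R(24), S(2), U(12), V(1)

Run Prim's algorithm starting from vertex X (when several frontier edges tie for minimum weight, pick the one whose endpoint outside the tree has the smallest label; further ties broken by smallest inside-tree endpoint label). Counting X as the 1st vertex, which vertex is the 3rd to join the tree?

S

Grow the tree from X using Prim:
Step 1: frontier [V-X 1, S-X 2, U-X 12, R-X 24] → take V-X (1); add V.
Step 2: frontier [U-V 21, S-X 2, U-X 12, R-X 24] → take S-X (2); add S.
Step 3: frontier [S-U 5, R-S 24, U-V 21, U-X 12, R-X 24] → take S-U (5); add U.
Step 4: frontier [R-S 24, R-U 5, R-X 24] → take R-U (5); add R.
Vertex order: X, V, S, U, R. The 3rd vertex is S.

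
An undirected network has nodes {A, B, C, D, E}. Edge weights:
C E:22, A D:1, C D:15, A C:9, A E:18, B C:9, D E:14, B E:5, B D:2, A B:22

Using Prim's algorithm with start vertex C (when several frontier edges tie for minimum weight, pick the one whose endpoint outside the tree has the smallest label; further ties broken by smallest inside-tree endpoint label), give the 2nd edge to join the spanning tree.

Prim, starting at C.
Step 1: frontier [A C 9, B C 9, C D 15, C E 22] → take A C (9); add A.
Step 2: frontier [A D 1, A E 18, A B 22, B C 9, C D 15, C E 22] → take A D (1); add D.
Step 3: frontier [A E 18, A B 22, B C 9, C E 22, B D 2, D E 14] → take B D (2); add B.
Step 4: frontier [A E 18, B E 5, C E 22, D E 14] → take B E (5); add E.
The 2nd edge added is A D.

A-D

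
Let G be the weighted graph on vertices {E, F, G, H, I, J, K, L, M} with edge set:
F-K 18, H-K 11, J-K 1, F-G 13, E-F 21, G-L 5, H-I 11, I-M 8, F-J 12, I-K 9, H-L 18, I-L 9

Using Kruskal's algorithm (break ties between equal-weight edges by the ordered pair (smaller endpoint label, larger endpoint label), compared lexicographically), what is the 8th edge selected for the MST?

Kruskal: consider edges lightest-first.
J-K (1): add — endpoints in different components.
G-L (5): add — endpoints in different components.
I-M (8): add — endpoints in different components.
I-K (9): add — endpoints in different components.
I-L (9): add — endpoints in different components.
H-I (11): add — endpoints in different components.
H-K (11): skip — H and K already connected.
F-J (12): add — endpoints in different components.
F-G (13): skip — F and G already connected.
F-K (18): skip — F and K already connected.
H-L (18): skip — H and L already connected.
E-F (21): add — endpoints in different components.
The 8th edge added is E-F.

E-F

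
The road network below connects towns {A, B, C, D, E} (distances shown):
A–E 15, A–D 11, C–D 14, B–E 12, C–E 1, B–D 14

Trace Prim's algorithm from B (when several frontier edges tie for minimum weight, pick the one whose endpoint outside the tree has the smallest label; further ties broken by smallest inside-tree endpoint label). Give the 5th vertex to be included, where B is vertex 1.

A

Prim, starting at B.
Step 1: cheapest edge leaving the tree is B–E (12); add E.
Step 2: cheapest edge leaving the tree is C–E (1); add C.
Step 3: cheapest edge leaving the tree is B–D (14); add D.
Step 4: cheapest edge leaving the tree is A–D (11); add A.
Vertex order: B, E, C, D, A. The 5th vertex is A.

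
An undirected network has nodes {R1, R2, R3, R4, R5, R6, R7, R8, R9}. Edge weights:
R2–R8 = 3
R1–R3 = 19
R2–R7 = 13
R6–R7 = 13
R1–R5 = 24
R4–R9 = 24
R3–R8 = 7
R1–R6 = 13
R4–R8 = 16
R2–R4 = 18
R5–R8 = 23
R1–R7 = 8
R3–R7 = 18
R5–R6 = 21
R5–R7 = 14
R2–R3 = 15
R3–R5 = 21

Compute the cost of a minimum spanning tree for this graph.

Kruskal: consider edges lightest-first.
R2–R8 (3): add — endpoints in different components.
R3–R8 (7): add — endpoints in different components.
R1–R7 (8): add — endpoints in different components.
R1–R6 (13): add — endpoints in different components.
R2–R7 (13): add — endpoints in different components.
R6–R7 (13): skip — R6 and R7 already connected.
R5–R7 (14): add — endpoints in different components.
R2–R3 (15): skip — R2 and R3 already connected.
R4–R8 (16): add — endpoints in different components.
R2–R4 (18): skip — R2 and R4 already connected.
R3–R7 (18): skip — R7 and R3 already connected.
R1–R3 (19): skip — R1 and R3 already connected.
R3–R5 (21): skip — R5 and R3 already connected.
R5–R6 (21): skip — R6 and R5 already connected.
R5–R8 (23): skip — R5 and R8 already connected.
R1–R5 (24): skip — R5 and R1 already connected.
R4–R9 (24): add — endpoints in different components.
MST edges: R2–R8, R3–R8, R1–R7, R1–R6, R2–R7, R5–R7, R4–R8, R4–R9; total weight 3+7+8+13+13+14+16+24 = 98.

98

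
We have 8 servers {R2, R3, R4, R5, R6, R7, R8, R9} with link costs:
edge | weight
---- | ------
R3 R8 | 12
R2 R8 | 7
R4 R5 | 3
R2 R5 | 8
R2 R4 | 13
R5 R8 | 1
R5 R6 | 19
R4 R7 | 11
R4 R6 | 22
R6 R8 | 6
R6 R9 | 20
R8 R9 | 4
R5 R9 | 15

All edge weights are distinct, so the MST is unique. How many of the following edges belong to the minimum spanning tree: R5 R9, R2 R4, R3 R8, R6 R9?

1

Kruskal: consider edges lightest-first.
R5 R8 (1): add — endpoints in different components.
R4 R5 (3): add — endpoints in different components.
R8 R9 (4): add — endpoints in different components.
R6 R8 (6): add — endpoints in different components.
R2 R8 (7): add — endpoints in different components.
R2 R5 (8): skip — R2 and R5 already connected.
R4 R7 (11): add — endpoints in different components.
R3 R8 (12): add — endpoints in different components.
MST edge set: {R5 R8, R4 R5, R8 R9, R6 R8, R2 R8, R4 R7, R3 R8}.
Of the listed edges, {R3 R8} are in the MST → 1.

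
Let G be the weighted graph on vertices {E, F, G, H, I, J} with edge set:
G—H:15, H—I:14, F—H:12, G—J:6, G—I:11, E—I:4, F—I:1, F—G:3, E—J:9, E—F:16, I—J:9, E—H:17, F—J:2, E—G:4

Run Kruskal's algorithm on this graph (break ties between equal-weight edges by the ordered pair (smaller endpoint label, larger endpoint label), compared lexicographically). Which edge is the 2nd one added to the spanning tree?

F-J

Sort edges by weight, then run Kruskal:
F—I (1): add — endpoints in different components.
F—J (2): add — endpoints in different components.
F—G (3): add — endpoints in different components.
E—G (4): add — endpoints in different components.
E—I (4): skip — E and I already connected.
G—J (6): skip — G and J already connected.
E—J (9): skip — E and J already connected.
I—J (9): skip — I and J already connected.
G—I (11): skip — G and I already connected.
F—H (12): add — endpoints in different components.
The 2nd edge added is F—J.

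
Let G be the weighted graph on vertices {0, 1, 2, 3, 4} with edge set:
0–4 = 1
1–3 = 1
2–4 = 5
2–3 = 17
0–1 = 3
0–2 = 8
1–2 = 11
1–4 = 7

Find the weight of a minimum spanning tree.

Grow the tree from 0 using Prim:
Step 1: frontier [0–4 1, 0–1 3, 0–2 8] → take 0–4 (1); add 4.
Step 2: frontier [0–1 3, 0–2 8, 2–4 5, 1–4 7] → take 0–1 (3); add 1.
Step 3: frontier [0–2 8, 1–3 1, 1–2 11, 2–4 5] → take 1–3 (1); add 3.
Step 4: frontier [0–2 8, 1–2 11, 2–3 17, 2–4 5] → take 2–4 (5); add 2.
MST edges: 0–4, 0–1, 1–3, 2–4; total weight 1+3+1+5 = 10.

10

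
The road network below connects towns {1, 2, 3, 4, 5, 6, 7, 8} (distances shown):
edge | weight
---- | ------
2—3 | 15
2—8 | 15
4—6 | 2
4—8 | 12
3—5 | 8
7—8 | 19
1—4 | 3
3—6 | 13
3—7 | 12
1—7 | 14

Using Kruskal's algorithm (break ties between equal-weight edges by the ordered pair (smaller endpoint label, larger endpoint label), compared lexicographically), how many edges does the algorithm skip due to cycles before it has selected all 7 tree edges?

Kruskal: consider edges lightest-first.
4—6 (2): add — endpoints in different components.
1—4 (3): add — endpoints in different components.
3—5 (8): add — endpoints in different components.
3—7 (12): add — endpoints in different components.
4—8 (12): add — endpoints in different components.
3—6 (13): add — endpoints in different components.
1—7 (14): skip — 1 and 7 already connected.
2—3 (15): add — endpoints in different components.
Edges rejected before the tree was complete: 1.

1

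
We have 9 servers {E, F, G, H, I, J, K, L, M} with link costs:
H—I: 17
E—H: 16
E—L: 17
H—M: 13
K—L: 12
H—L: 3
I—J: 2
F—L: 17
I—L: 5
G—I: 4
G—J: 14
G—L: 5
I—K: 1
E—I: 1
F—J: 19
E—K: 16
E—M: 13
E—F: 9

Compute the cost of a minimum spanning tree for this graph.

38

Sort edges by weight, then run Kruskal:
E—I (1): add — endpoints in different components.
I—K (1): add — endpoints in different components.
I—J (2): add — endpoints in different components.
H—L (3): add — endpoints in different components.
G—I (4): add — endpoints in different components.
G—L (5): add — endpoints in different components.
I—L (5): skip — I and L already connected.
E—F (9): add — endpoints in different components.
K—L (12): skip — K and L already connected.
E—M (13): add — endpoints in different components.
MST edges: E—I, I—K, I—J, H—L, G—I, G—L, E—F, E—M; total weight 1+1+2+3+4+5+9+13 = 38.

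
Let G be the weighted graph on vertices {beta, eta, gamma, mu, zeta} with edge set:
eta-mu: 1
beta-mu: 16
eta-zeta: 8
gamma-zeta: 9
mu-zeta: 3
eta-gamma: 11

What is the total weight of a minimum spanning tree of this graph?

29

Kruskal's algorithm — process edges by increasing weight (ties by edge label):
eta-mu (1): add. Components now {zeta} {gamma} {beta} {eta,mu}
mu-zeta (3): add. Components now {eta,mu,zeta} {gamma} {beta}
eta-zeta (8): skip — zeta and eta already connected.
gamma-zeta (9): add. Components now {eta,gamma,mu,zeta} {beta}
eta-gamma (11): skip — gamma and eta already connected.
beta-mu (16): add. Components now {beta,eta,gamma,mu,zeta}
MST edges: eta-mu, mu-zeta, gamma-zeta, beta-mu; total weight 1+3+9+16 = 29.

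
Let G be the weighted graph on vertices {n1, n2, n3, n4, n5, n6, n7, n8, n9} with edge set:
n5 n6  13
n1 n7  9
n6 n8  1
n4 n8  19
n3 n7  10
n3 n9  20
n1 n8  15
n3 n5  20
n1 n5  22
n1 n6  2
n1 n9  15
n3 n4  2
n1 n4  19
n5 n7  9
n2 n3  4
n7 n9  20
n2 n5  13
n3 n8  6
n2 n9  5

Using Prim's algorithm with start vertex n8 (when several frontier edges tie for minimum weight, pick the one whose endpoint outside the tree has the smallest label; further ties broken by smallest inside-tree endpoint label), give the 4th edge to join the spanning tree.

n3-n4

Prim's algorithm from n8:
Step 1: cheapest edge leaving the tree is n6 n8 (1); add n6.
Step 2: cheapest edge leaving the tree is n1 n6 (2); add n1.
Step 3: cheapest edge leaving the tree is n3 n8 (6); add n3.
Step 4: cheapest edge leaving the tree is n3 n4 (2); add n4.
Step 5: cheapest edge leaving the tree is n2 n3 (4); add n2.
Step 6: cheapest edge leaving the tree is n2 n9 (5); add n9.
Step 7: cheapest edge leaving the tree is n1 n7 (9); add n7.
Step 8: cheapest edge leaving the tree is n5 n7 (9); add n5.
The 4th edge added is n3 n4.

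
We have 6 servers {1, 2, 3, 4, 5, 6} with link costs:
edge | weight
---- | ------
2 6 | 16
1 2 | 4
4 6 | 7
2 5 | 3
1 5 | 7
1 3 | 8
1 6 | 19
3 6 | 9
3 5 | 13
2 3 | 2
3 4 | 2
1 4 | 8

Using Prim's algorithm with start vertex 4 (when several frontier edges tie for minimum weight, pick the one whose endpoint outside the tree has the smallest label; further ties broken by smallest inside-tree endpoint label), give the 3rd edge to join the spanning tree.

2-5

Prim, starting at 4.
Step 1: cheapest edge leaving the tree is 3 4 (2); add 3.
Step 2: cheapest edge leaving the tree is 2 3 (2); add 2.
Step 3: cheapest edge leaving the tree is 2 5 (3); add 5.
Step 4: cheapest edge leaving the tree is 1 2 (4); add 1.
Step 5: cheapest edge leaving the tree is 4 6 (7); add 6.
The 3rd edge added is 2 5.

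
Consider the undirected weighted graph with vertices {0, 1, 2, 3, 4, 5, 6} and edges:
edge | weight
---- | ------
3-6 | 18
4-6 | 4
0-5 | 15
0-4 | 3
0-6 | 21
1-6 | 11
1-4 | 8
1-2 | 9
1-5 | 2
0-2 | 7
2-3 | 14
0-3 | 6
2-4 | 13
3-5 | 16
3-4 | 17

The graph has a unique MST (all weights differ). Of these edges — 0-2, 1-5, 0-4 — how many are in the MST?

3

Kruskal's algorithm — process edges by increasing weight (ties by edge label):
1-5 (2): add — endpoints in different components.
0-4 (3): add — endpoints in different components.
4-6 (4): add — endpoints in different components.
0-3 (6): add — endpoints in different components.
0-2 (7): add — endpoints in different components.
1-4 (8): add — endpoints in different components.
MST edge set: {1-5, 0-4, 4-6, 0-3, 0-2, 1-4}.
Of the listed edges, {0-2, 1-5, 0-4} are in the MST → 3.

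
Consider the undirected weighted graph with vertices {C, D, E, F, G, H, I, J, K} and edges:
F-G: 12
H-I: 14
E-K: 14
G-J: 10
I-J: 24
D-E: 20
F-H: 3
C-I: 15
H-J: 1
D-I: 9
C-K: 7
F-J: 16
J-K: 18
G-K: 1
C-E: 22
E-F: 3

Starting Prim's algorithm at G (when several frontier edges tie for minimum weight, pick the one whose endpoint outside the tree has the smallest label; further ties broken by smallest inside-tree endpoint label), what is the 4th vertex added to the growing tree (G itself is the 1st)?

Grow the tree from G using Prim:
Step 1: cheapest edge leaving the tree is G-K (1); add K.
Step 2: cheapest edge leaving the tree is C-K (7); add C.
Step 3: cheapest edge leaving the tree is G-J (10); add J.
Step 4: cheapest edge leaving the tree is H-J (1); add H.
Step 5: cheapest edge leaving the tree is F-H (3); add F.
Step 6: cheapest edge leaving the tree is E-F (3); add E.
Step 7: cheapest edge leaving the tree is H-I (14); add I.
Step 8: cheapest edge leaving the tree is D-I (9); add D.
Vertex order: G, K, C, J, H, F, E, I, D. The 4th vertex is J.

J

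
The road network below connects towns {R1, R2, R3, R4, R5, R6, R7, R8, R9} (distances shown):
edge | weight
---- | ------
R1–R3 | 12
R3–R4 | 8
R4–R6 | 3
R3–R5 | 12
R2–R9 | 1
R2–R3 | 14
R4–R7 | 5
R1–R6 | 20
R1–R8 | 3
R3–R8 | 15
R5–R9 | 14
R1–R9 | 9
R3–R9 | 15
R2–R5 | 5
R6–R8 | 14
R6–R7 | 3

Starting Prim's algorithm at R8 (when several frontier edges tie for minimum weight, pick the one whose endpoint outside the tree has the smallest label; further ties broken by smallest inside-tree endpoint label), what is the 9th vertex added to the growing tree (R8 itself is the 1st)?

R7

Prim, starting at R8.
Step 1: cheapest edge leaving the tree is R1–R8 (3); add R1.
Step 2: cheapest edge leaving the tree is R1–R9 (9); add R9.
Step 3: cheapest edge leaving the tree is R2–R9 (1); add R2.
Step 4: cheapest edge leaving the tree is R2–R5 (5); add R5.
Step 5: cheapest edge leaving the tree is R1–R3 (12); add R3.
Step 6: cheapest edge leaving the tree is R3–R4 (8); add R4.
Step 7: cheapest edge leaving the tree is R4–R6 (3); add R6.
Step 8: cheapest edge leaving the tree is R6–R7 (3); add R7.
Vertex order: R8, R1, R9, R2, R5, R3, R4, R6, R7. The 9th vertex is R7.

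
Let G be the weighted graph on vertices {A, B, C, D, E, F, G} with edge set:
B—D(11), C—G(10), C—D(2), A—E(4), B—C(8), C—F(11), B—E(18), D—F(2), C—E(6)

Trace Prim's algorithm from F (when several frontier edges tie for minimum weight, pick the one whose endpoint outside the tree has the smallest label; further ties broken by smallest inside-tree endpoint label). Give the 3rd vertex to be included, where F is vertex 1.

Prim, starting at F.
Step 1: cheapest edge leaving the tree is D—F (2); add D.
Step 2: cheapest edge leaving the tree is C—D (2); add C.
Step 3: cheapest edge leaving the tree is C—E (6); add E.
Step 4: cheapest edge leaving the tree is A—E (4); add A.
Step 5: cheapest edge leaving the tree is B—C (8); add B.
Step 6: cheapest edge leaving the tree is C—G (10); add G.
Vertex order: F, D, C, E, A, B, G. The 3rd vertex is C.

C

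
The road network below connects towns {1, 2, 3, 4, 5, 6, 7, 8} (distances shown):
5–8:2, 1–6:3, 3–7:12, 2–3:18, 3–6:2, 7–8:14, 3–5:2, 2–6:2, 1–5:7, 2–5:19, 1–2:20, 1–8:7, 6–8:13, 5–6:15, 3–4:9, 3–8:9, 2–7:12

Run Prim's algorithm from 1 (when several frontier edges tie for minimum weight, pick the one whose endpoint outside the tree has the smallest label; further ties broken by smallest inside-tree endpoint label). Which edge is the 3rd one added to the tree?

Prim, starting at 1.
Step 1: cheapest edge leaving the tree is 1–6 (3); add 6.
Step 2: cheapest edge leaving the tree is 2–6 (2); add 2.
Step 3: cheapest edge leaving the tree is 3–6 (2); add 3.
Step 4: cheapest edge leaving the tree is 3–5 (2); add 5.
Step 5: cheapest edge leaving the tree is 5–8 (2); add 8.
Step 6: cheapest edge leaving the tree is 3–4 (9); add 4.
Step 7: cheapest edge leaving the tree is 2–7 (12); add 7.
The 3rd edge added is 3–6.

3-6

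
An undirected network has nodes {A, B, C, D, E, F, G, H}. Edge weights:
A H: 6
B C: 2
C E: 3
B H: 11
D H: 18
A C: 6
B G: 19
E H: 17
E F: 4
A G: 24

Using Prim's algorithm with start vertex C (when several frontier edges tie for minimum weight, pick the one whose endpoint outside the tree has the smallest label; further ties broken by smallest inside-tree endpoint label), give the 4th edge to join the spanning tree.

Prim's algorithm from C:
Step 1: frontier [B C 2, C E 3, A C 6] → take B C (2); add B.
Step 2: frontier [B H 11, B G 19, C E 3, A C 6] → take C E (3); add E.
Step 3: frontier [B H 11, B G 19, A C 6, E F 4, E H 17] → take E F (4); add F.
Step 4: frontier [B H 11, B G 19, A C 6, E H 17] → take A C (6); add A.
Step 5: frontier [A H 6, A G 24, B H 11, B G 19, E H 17] → take A H (6); add H.
Step 6: frontier [A G 24, B G 19, D H 18] → take D H (18); add D.
Step 7: frontier [A G 24, B G 19] → take B G (19); add G.
The 4th edge added is A C.

A-C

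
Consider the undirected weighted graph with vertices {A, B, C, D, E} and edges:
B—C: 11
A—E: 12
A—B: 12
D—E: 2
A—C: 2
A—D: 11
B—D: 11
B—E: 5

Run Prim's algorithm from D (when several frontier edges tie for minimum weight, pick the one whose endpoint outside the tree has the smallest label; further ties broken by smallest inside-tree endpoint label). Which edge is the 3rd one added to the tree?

A-D

Prim's algorithm from D:
Step 1: frontier [D—E 2, A—D 11, B—D 11] → take D—E (2); add E.
Step 2: frontier [A—D 11, B—D 11, B—E 5, A—E 12] → take B—E (5); add B.
Step 3: frontier [B—C 11, A—B 12, A—D 11, A—E 12] → take A—D (11); add A.
Step 4: frontier [A—C 2, B—C 11] → take A—C (2); add C.
The 3rd edge added is A—D.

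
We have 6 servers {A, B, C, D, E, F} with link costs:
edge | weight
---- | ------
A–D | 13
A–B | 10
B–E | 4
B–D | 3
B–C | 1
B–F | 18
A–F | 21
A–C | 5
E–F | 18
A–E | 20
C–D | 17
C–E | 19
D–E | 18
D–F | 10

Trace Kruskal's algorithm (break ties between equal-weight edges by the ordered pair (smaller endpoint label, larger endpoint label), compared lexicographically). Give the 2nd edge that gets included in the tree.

B-D

Sort edges by weight, then run Kruskal:
B–C (1): add. Components now {A} {B,C} {D} {E} {F}
B–D (3): add. Components now {A} {B,C,D} {E} {F}
B–E (4): add. Components now {A} {B,C,D,E} {F}
A–C (5): add. Components now {A,B,C,D,E} {F}
A–B (10): skip — A and B already connected.
D–F (10): add. Components now {A,B,C,D,E,F}
The 2nd edge added is B–D.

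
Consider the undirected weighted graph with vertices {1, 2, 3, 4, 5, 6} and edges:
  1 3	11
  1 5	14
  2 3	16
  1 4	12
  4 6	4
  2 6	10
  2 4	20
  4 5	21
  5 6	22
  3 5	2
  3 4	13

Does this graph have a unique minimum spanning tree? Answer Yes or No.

Yes

Kruskal's algorithm — process edges by increasing weight (ties by edge label):
3 5 (2): add — endpoints in different components.
4 6 (4): add — endpoints in different components.
2 6 (10): add — endpoints in different components.
1 3 (11): add — endpoints in different components.
1 4 (12): add — endpoints in different components.
Every non-tree edge has weight strictly greater than the heaviest edge on the tree path between its endpoints, so the MST is unique.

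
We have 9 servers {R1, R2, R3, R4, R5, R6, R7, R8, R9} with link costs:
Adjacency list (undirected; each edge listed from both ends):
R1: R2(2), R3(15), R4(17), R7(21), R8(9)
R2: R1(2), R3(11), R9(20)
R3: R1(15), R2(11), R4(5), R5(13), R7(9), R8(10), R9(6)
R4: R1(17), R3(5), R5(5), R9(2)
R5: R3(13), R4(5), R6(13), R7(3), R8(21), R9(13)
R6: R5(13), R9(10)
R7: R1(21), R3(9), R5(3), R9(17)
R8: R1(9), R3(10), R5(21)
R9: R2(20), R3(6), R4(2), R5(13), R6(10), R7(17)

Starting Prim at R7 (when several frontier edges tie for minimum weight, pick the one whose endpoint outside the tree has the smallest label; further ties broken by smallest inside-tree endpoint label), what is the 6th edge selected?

Prim, starting at R7.
Step 1: cheapest edge leaving the tree is R5—R7 (3); add R5.
Step 2: cheapest edge leaving the tree is R4—R5 (5); add R4.
Step 3: cheapest edge leaving the tree is R4—R9 (2); add R9.
Step 4: cheapest edge leaving the tree is R3—R4 (5); add R3.
Step 5: cheapest edge leaving the tree is R6—R9 (10); add R6.
Step 6: cheapest edge leaving the tree is R3—R8 (10); add R8.
Step 7: cheapest edge leaving the tree is R1—R8 (9); add R1.
Step 8: cheapest edge leaving the tree is R1—R2 (2); add R2.
The 6th edge added is R3—R8.

R3-R8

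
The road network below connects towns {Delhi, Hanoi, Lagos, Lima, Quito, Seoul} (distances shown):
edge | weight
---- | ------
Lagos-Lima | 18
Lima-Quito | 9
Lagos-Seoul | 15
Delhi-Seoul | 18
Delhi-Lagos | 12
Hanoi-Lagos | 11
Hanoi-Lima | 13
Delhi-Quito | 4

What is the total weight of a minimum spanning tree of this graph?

51

Prim's algorithm from Lagos:
Step 1: frontier [Hanoi-Lagos 11, Delhi-Lagos 12, Lagos-Seoul 15, Lagos-Lima 18] → take Hanoi-Lagos (11); add Hanoi.
Step 2: frontier [Hanoi-Lima 13, Delhi-Lagos 12, Lagos-Seoul 15, Lagos-Lima 18] → take Delhi-Lagos (12); add Delhi.
Step 3: frontier [Delhi-Quito 4, Delhi-Seoul 18, Hanoi-Lima 13, Lagos-Seoul 15, Lagos-Lima 18] → take Delhi-Quito (4); add Quito.
Step 4: frontier [Delhi-Seoul 18, Hanoi-Lima 13, Lagos-Seoul 15, Lagos-Lima 18, Lima-Quito 9] → take Lima-Quito (9); add Lima.
Step 5: frontier [Delhi-Seoul 18, Lagos-Seoul 15] → take Lagos-Seoul (15); add Seoul.
MST edges: Hanoi-Lagos, Delhi-Lagos, Delhi-Quito, Lima-Quito, Lagos-Seoul; total weight 11+12+4+9+15 = 51.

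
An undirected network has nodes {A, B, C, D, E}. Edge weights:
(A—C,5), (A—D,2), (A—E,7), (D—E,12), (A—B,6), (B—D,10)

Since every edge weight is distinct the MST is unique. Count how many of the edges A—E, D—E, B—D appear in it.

1

Kruskal: consider edges lightest-first.
A—D (2): add. Components now {A,D} {B} {C} {E}
A—C (5): add. Components now {A,C,D} {B} {E}
A—B (6): add. Components now {A,B,C,D} {E}
A—E (7): add. Components now {A,B,C,D,E}
MST edge set: {A—D, A—C, A—B, A—E}.
Of the listed edges, {A—E} are in the MST → 1.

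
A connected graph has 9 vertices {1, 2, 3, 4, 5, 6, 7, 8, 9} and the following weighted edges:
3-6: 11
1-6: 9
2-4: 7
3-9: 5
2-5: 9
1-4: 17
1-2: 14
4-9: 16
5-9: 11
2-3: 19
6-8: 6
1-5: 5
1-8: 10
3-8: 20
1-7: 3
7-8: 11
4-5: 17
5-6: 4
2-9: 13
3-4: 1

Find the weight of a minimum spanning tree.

Kruskal: consider edges lightest-first.
3-4 (1): add — endpoints in different components.
1-7 (3): add — endpoints in different components.
5-6 (4): add — endpoints in different components.
1-5 (5): add — endpoints in different components.
3-9 (5): add — endpoints in different components.
6-8 (6): add — endpoints in different components.
2-4 (7): add — endpoints in different components.
1-6 (9): skip — 1 and 6 already connected.
2-5 (9): add — endpoints in different components.
MST edges: 3-4, 1-7, 5-6, 1-5, 3-9, 6-8, 2-4, 2-5; total weight 1+3+4+5+5+6+7+9 = 40.

40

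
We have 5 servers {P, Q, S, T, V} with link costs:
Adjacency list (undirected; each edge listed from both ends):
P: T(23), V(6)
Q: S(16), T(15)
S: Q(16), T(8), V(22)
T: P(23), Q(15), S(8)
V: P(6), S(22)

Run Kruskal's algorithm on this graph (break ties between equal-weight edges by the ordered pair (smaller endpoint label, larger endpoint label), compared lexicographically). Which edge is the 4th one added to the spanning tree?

Kruskal: consider edges lightest-first.
P—V (6): add. Components now {Q} {P,V} {T} {S}
S—T (8): add. Components now {Q} {P,V} {S,T}
Q—T (15): add. Components now {Q,S,T} {P,V}
Q—S (16): skip — Q and S already connected.
S—V (22): add. Components now {P,Q,S,T,V}
The 4th edge added is S—V.

S-V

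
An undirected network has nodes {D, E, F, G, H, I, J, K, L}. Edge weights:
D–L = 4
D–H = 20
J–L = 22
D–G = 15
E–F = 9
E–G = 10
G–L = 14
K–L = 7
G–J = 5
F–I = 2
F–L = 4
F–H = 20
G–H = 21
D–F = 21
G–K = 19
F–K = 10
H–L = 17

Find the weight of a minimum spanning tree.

58

Grow the tree from E using Prim:
Step 1: cheapest edge leaving the tree is E–F (9); add F.
Step 2: cheapest edge leaving the tree is F–I (2); add I.
Step 3: cheapest edge leaving the tree is F–L (4); add L.
Step 4: cheapest edge leaving the tree is D–L (4); add D.
Step 5: cheapest edge leaving the tree is K–L (7); add K.
Step 6: cheapest edge leaving the tree is E–G (10); add G.
Step 7: cheapest edge leaving the tree is G–J (5); add J.
Step 8: cheapest edge leaving the tree is H–L (17); add H.
MST edges: E–F, F–I, F–L, D–L, K–L, E–G, G–J, H–L; total weight 9+2+4+4+7+10+5+17 = 58.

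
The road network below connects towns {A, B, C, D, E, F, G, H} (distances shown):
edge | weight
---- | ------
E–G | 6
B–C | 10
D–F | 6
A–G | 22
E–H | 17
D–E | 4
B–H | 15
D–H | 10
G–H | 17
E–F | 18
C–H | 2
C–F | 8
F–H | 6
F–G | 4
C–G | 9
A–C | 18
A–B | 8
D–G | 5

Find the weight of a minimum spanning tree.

Grow the tree from D using Prim:
Step 1: cheapest edge leaving the tree is D–E (4); add E.
Step 2: cheapest edge leaving the tree is D–G (5); add G.
Step 3: cheapest edge leaving the tree is F–G (4); add F.
Step 4: cheapest edge leaving the tree is F–H (6); add H.
Step 5: cheapest edge leaving the tree is C–H (2); add C.
Step 6: cheapest edge leaving the tree is B–C (10); add B.
Step 7: cheapest edge leaving the tree is A–B (8); add A.
MST edges: D–E, D–G, F–G, F–H, C–H, B–C, A–B; total weight 4+5+4+6+2+10+8 = 39.

39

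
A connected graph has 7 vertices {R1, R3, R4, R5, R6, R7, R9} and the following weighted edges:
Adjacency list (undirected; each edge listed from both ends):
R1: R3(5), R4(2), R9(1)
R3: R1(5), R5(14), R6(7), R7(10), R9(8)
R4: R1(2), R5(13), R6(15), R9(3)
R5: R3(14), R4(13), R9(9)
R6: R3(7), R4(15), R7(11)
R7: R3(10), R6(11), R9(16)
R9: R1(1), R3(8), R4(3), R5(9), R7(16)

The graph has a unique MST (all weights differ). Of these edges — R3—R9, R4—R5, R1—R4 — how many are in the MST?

1

Kruskal's algorithm — process edges by increasing weight (ties by edge label):
R1—R9 (1): add — endpoints in different components.
R1—R4 (2): add — endpoints in different components.
R4—R9 (3): skip — R4 and R9 already connected.
R1—R3 (5): add — endpoints in different components.
R3—R6 (7): add — endpoints in different components.
R3—R9 (8): skip — R3 and R9 already connected.
R5—R9 (9): add — endpoints in different components.
R3—R7 (10): add — endpoints in different components.
MST edge set: {R1—R9, R1—R4, R1—R3, R3—R6, R5—R9, R3—R7}.
Of the listed edges, {R1—R4} are in the MST → 1.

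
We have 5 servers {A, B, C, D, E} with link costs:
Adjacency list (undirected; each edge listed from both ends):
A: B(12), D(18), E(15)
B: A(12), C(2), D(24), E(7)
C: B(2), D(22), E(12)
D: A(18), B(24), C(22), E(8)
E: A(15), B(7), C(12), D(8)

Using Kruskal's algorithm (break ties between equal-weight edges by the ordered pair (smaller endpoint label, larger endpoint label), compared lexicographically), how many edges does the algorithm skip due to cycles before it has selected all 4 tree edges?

Sort edges by weight, then run Kruskal:
B—C (2): add. Components now {A} {B,C} {D} {E}
B—E (7): add. Components now {A} {B,C,E} {D}
D—E (8): add. Components now {A} {B,C,D,E}
A—B (12): add. Components now {A,B,C,D,E}
Edges rejected before the tree was complete: 0.

0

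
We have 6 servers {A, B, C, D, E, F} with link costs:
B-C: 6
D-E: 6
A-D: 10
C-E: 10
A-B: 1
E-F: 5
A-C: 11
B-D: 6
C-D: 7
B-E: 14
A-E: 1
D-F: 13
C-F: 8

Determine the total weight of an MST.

Prim's algorithm from B:
Step 1: frontier [A-B 1, B-C 6, B-D 6, B-E 14] → take A-B (1); add A.
Step 2: frontier [A-E 1, A-D 10, A-C 11, B-C 6, B-D 6, B-E 14] → take A-E (1); add E.
Step 3: frontier [A-D 10, A-C 11, B-C 6, B-D 6, E-F 5, D-E 6, C-E 10] → take E-F (5); add F.
Step 4: frontier [A-D 10, A-C 11, B-C 6, B-D 6, D-E 6, C-E 10, C-F 8, D-F 13] → take B-C (6); add C.
Step 5: frontier [A-D 10, B-D 6, C-D 7, D-E 6, D-F 13] → take B-D (6); add D.
MST edges: A-B, A-E, E-F, B-C, B-D; total weight 1+1+5+6+6 = 19.

19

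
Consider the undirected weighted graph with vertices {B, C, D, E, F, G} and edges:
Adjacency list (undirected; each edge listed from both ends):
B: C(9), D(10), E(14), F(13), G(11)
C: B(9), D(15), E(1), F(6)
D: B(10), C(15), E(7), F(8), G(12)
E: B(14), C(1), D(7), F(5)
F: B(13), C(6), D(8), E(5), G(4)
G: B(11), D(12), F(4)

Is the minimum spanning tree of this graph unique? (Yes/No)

Yes

Kruskal's algorithm — process edges by increasing weight (ties by edge label):
C–E (1): add — endpoints in different components.
F–G (4): add — endpoints in different components.
E–F (5): add — endpoints in different components.
C–F (6): skip — C and F already connected.
D–E (7): add — endpoints in different components.
D–F (8): skip — D and F already connected.
B–C (9): add — endpoints in different components.
Every non-tree edge has weight strictly greater than the heaviest edge on the tree path between its endpoints, so the MST is unique.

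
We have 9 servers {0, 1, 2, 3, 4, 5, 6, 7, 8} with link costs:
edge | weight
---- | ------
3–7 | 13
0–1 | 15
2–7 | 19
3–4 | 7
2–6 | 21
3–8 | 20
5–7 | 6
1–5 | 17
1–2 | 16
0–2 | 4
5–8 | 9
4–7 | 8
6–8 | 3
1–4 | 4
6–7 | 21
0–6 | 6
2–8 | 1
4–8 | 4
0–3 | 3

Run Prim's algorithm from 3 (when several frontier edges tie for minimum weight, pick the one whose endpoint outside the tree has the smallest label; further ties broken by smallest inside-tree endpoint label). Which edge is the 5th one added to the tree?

Prim's algorithm from 3:
Step 1: cheapest edge leaving the tree is 0–3 (3); add 0.
Step 2: cheapest edge leaving the tree is 0–2 (4); add 2.
Step 3: cheapest edge leaving the tree is 2–8 (1); add 8.
Step 4: cheapest edge leaving the tree is 6–8 (3); add 6.
Step 5: cheapest edge leaving the tree is 4–8 (4); add 4.
Step 6: cheapest edge leaving the tree is 1–4 (4); add 1.
Step 7: cheapest edge leaving the tree is 4–7 (8); add 7.
Step 8: cheapest edge leaving the tree is 5–7 (6); add 5.
The 5th edge added is 4–8.

4-8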